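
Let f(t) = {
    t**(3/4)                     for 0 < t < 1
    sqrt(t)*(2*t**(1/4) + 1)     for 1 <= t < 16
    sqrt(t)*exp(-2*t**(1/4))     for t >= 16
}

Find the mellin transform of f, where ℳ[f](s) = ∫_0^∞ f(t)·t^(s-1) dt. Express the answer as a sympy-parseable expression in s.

(80*2**(8*s)*(2*s + 1) + 8*2**(8*s) - 8*2**(4*s)*(2*s + 1) - 2*2**(4*s) + (2*s + 1)*(4*s + 3)*uppergamma(4*s + 2, 4))/(16**s*(2*s + 1)*(4*s + 3))
  Re(s) > -3/4

peel off the shared t-power: t**(1/4) on [0, 1); 2*t**(1/4) + 1 on [1, 16); exp(-2*t**(1/4)) on [16, ∞)
strip the power substitution: sqrt(t) on [0, 1); 2*sqrt(t) + 1 on [1, 4); exp(-2*sqrt(t)) on [4, ∞)
invert the power substitution to get t on [0, 1); 2*t + 1 on [1, 2); exp(-2*t) on [2, ∞)
summing 3 kernel integrals split by 1, 16 yields ℳ[f](s)
[0, 1) adds the kernel integral of t**(3/4)
between 1 and 16 the integrand is sqrt(t)*(2*t**(1/4) + 1)·t^(s-1)
on [16, ∞): add ∫ sqrt(t)*exp(-2*t**(1/4))·t^(s-1) dt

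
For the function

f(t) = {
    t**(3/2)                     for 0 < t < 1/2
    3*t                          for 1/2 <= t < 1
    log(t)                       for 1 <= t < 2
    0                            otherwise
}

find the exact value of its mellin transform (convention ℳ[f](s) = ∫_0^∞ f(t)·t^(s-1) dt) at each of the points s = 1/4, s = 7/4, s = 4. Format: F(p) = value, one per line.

F(1/4) = -111*2**(1/4)/7 - 3*2**(3/4)/5 + 4*2**(1/4)*log(2) + 92/5
F(7/4) = -1615*2**(3/4)/2548 - 3*2**(1/4)/22 + 8*2**(3/4)*log(2)/7 + 764/539
F(4) = -57/160 + sqrt(2)/352 + 4*log(2)

linearity at 1/2, 1 turns ℳ[f](s) into 3 summed integrals
between 0 and 1/2 the integrand is t**(3/2)·t^(s-1)
on [1/2, 1) integrate f = 3*t against the kernel
segment [1, 2) carries log(t); integrate it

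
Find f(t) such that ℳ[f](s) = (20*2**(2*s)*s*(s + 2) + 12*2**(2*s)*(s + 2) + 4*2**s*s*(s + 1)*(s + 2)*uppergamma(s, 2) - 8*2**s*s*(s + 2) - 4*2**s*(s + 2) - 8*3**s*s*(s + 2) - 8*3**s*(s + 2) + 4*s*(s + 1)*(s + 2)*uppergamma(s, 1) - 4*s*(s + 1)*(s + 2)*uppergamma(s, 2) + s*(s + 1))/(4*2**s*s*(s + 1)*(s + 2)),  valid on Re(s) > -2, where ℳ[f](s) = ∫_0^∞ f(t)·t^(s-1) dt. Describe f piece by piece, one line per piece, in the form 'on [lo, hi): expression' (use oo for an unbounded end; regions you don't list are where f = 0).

linearity at 1/2, 1, 3/2, 2 turns ℳ[f](s) into 5 summed integrals
∫ t**2·t^(s-1) over [0, 1/2)
∫ exp(-2*t)·t^(s-1) over [1/2, 1)
over [1, 3/2), the kernel integral of (t + 1) enters the sum
∫ (t + 3)·t^(s-1) over [3/2, 2)
∫ exp(-t)·t^(s-1) over [2, ∞)

on [0, 1/2): t**2
on [1/2, 1): exp(-2*t)
on [1, 3/2): t + 1
on [3/2, 2): t + 3
on [2, oo): exp(-t)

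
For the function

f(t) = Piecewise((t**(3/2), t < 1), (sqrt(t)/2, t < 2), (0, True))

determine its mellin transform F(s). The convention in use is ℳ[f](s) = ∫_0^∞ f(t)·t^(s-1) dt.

(2**(s + 1/2)*(2*s + 3) + 2*s - 1)/((2*s + 1)*(2*s + 3))
  Re(s) > -3/2

reversing the shared t-power: t on [0, 1); 1/2 on [1, 2)
slice at 1, transform all 2 pieces, and sum them
on [0, 1): add ∫ t**(3/2)·t^(s-1) dt
piece [1, 2): integrate sqrt(t)/2 against the kernel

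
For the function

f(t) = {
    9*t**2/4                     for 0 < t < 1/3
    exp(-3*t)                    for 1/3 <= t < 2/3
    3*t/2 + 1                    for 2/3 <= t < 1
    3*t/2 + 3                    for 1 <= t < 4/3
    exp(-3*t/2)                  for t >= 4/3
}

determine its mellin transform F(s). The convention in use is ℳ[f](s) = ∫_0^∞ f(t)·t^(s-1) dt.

back out the common scale on t: t**2 on [0, 1/2); exp(-2*t) on [1/2, 1); t + 1 on [1, 3/2); …
f breaks at 1/3, 2/3, 1, 4/3 into 5 integrals to sum
segment [0, 1/3) carries 9*t**2/4; integrate it
over [1/3, 2/3), the kernel integral of exp(-3*t) enters the sum
on [2/3, 1): add ∫ (3*t/2 + 1)·t^(s-1) dt
∫ (3*t/2 + 3)·t^(s-1) over [1, 4/3)
over [4/3, ∞), the kernel integral of exp(-3*t/2) enters the sum

(20*2**(2*s)*s*(s + 2) + 12*2**(2*s)*(s + 2) + 4*2**s*s*(s + 1)*(s + 2)*uppergamma(s, 2) - 8*2**s*s*(s + 2) - 4*2**s*(s + 2) - 8*3**s*s*(s + 2) - 8*3**s*(s + 2) + 4*s*(s + 1)*(s + 2)*uppergamma(s, 1) - 4*s*(s + 1)*(s + 2)*uppergamma(s, 2) + s*(s + 1))/(4*3**s*s*(s + 1)*(s + 2))
  Re(s) > -2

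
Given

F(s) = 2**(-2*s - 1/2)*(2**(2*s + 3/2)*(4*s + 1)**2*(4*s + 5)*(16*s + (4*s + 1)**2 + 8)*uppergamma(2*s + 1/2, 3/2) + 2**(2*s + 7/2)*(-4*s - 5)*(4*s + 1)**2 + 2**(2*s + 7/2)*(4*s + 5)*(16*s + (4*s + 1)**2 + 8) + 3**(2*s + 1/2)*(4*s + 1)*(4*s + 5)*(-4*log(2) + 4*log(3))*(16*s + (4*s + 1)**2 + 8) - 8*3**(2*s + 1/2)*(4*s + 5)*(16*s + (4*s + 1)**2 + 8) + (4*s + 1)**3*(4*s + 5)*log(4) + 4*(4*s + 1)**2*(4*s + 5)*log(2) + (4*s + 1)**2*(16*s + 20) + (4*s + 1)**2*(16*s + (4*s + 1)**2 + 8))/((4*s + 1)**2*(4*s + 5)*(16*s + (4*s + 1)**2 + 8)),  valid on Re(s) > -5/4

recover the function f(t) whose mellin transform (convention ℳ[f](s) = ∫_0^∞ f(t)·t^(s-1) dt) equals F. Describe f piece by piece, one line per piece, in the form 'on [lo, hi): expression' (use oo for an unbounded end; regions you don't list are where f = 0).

on [0, 1/4): t**(5/4)
on [1/4, 1): t**(3/4)*log(sqrt(t))
on [1, 9/4): t**(1/4)*log(sqrt(t))
on [9/4, oo): t**(1/4)*exp(-sqrt(t))

the power substitution comes off first: t**(5/2) on [0, 1/2); t**(3/2)*log(t) on [1/2, 1); sqrt(t)*log(t) on [1, 3/2); …
invert the shared t-power to get t**2 on [0, 1/2); t*log(t) on [1/2, 1); log(t) on [1, 3/2); …
breakpoints 1/4, 1, 9/4: one integral from each of the 4 segments
between 0 and 1/4 the integrand is t**(5/4)·t^(s-1)
on [1/4, 1) integrate f = t**(3/4)*log(sqrt(t)) against the kernel
piece [1, 9/4): integrate t**(1/4)*log(sqrt(t)) against the kernel
between 9/4 and ∞ the integrand is t**(1/4)*exp(-sqrt(t))·t^(s-1)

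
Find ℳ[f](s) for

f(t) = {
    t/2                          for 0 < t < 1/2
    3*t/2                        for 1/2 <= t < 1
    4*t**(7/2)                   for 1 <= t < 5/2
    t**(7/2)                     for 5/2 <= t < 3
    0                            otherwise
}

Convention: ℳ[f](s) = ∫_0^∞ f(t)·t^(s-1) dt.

summing 4 kernel integrals split by 1/2, 1, 5/2 yields ℳ[f](s)
∫ t/2·t^(s-1) over [0, 1/2)
over [1/2, 1), the kernel integral of 3*t/2 enters the sum
∫ over [1, 5/2) of 4*t**(7/2)·t^(s-1) joins the sum
on [5/2, 3): add ∫ t**(7/2)·t^(s-1) dt

(-2*2**(-s - 1)*(2*s + 7) + 4*3**(s + 7/2)*(s + 1) + 12*(5/2)**(s + 7/2)*(s + 1) - 10*s + 5)/(2*(s + 1)*(2*s + 7))
  Re(s) > -1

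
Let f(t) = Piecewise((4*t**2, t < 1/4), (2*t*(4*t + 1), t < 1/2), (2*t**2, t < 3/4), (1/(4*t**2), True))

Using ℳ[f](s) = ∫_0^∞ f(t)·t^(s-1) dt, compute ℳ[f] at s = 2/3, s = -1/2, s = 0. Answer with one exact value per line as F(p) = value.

remove the common scale on t first: t**2 on [0, 1/2); t*(2*t + 1) on [1/2, 1); t**2/2 on [1, 3/2); …
invert the shared t-power to get t on [0, 1/2); 2*t + 1 on [1/2, 1); t/2 on [1, 3/2); …
decompose at 1/4, 1/2, 3/4; ℳ[f](s) sums the 4 pieces' integrals
segment 0 to 1/4 holds 4*t**2; add its integral
∫ over [1/4, 1/2) of 2*t*(4*t + 1)·t^(s-1) joins the sum
the [1/2, 3/4) slice contributes ∫ 2*t**2·t^(s-1) dt
piece [3/4, ∞): integrate 1/(4*t**2) against the kernel

F(2/3) = 2**(2/3)*(-378 + 725*3**(2/3) + 1116*2**(2/3))/3840
F(-1/2) = -7/3 + 167*sqrt(3)/270 + 3*sqrt(2)
F(0) = 275/144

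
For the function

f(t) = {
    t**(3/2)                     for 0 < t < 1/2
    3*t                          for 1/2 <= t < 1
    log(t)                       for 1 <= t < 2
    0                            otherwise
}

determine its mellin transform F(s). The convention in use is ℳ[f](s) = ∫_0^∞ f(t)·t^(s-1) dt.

(-2*2**(2*s)*(s + 1)*(2*s + 3) + 6*2**s*s**2*(2*s + 3) + 2*2**s*(s + 1)*(2*s + 3) + 4**s*s*(s + 1)*(2*s + 3)*log(4) + sqrt(2)*s**2*(s + 1) - 3*s**2*(2*s + 3))/(2*2**s*s**2*(s + 1)*(2*s + 3))
  Re(s) > -3/2

slice at 1/2, 1, transform all 3 pieces, and sum them
between 0 and 1/2 the integrand is t**(3/2)·t^(s-1)
on [1/2, 1): add ∫ 3*t·t^(s-1) dt
∫ log(t)·t^(s-1) over [1, 2)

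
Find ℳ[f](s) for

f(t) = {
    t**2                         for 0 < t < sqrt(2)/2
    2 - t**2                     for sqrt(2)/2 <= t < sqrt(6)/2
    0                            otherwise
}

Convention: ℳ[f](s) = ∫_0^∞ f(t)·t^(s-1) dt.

(3**(s/2)*s/2 + 4*3**(s/2) - s - 4)/(2*2**(s/2)*s*(s/2 + 1))
  Re(s) > -2

the power substitution comes off first: t on [0, 1/2); 2 - t on [1/2, 3/2)
breakpoints sqrt(2)/2: one integral from each of the 2 segments
∫ t**2·t^(s-1) over [0, sqrt(2)/2)
on [sqrt(2)/2, sqrt(6)/2): add ∫ (2 - t**2)·t^(s-1) dt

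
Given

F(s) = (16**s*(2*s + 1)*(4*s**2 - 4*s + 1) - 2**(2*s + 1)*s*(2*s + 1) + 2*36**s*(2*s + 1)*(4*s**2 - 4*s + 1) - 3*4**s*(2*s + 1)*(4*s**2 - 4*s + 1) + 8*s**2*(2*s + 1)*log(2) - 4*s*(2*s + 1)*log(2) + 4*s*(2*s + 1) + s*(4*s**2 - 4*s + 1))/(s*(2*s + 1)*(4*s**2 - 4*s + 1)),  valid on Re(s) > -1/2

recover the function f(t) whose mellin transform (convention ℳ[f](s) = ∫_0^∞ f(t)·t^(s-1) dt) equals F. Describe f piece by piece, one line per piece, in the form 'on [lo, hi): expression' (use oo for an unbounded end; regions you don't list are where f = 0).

on [0, 1): sqrt(t)/2
on [1, 4): 2*log(sqrt(t)/2)/sqrt(t)
on [4, 16): 3
on [16, 36): 2

peel off the power substitution: t/2 on [0, 1); 2*log(t/2)/t on [1, 2); 3 on [2, 4); …
peel off the common scale on t: t on [0, 1/2); log(t)/t on [1/2, 1); 3 on [1, 2); …
the 4 pieces separated at 1, 4, 16 each add one integral
for t in [0, 1): the term is ∫ sqrt(t)/2·t^(s-1)
segment 1 to 4 holds 2*log(sqrt(t)/2)/sqrt(t); add its integral
∫ over [4, 16) of 3·t^(s-1) joins the sum
∫ 2·t^(s-1) over [16, 36)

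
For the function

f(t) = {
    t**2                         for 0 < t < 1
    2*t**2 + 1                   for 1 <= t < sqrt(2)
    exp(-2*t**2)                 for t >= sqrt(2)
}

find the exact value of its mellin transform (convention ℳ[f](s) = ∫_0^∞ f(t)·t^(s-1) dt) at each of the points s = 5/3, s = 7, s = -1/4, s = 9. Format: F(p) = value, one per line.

remove the power substitution first: t on [0, 1); 2*t + 1 on [1, 2); exp(-2*t) on [2, ∞)
integrate the 3 segments split at 1, sqrt(2), then add the results
∫ t**2·t^(s-1) over [0, 1)
on [1, sqrt(2)) integrate f = (2*t**2 + 1) against the kernel
segment [sqrt(2), ∞) carries exp(-2*t**2); integrate it

F(5/3) = -48/55 + 2**(1/6)*uppergamma(5/6, 4)/4 + 93*2**(5/6)/55
F(7) = (sqrt(2)*(945*sqrt(pi)*exp(4)*erfc(2) + 29988)/16128 + (-4096 + 75776*sqrt(2))*exp(4)/16128)*exp(-4)
F(-1/4) = -6*2**(7/8)/7 + 2**(1/8)*uppergamma(-1/8, 4)/2 + 24/7
F(9) = (sqrt(2)*(10395*sqrt(pi)*exp(4)*erfc(2) + 532620)/101376 + (-20480 + 770048*sqrt(2))*exp(4)/101376)*exp(-4)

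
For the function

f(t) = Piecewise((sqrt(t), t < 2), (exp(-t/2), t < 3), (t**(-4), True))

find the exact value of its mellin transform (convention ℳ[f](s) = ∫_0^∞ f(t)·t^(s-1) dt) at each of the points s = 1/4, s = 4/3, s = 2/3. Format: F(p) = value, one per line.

the 3 pieces separated at 2, 3 each add one integral
∫ over [0, 2) of sqrt(t)·t^(s-1) joins the sum
[2, 3) adds the kernel integral of exp(-t/2)
between 3 and ∞ the integrand is t**(-4)·t^(s-1)

F(1/4) = -2**(1/4)*uppergamma(1/4, 3/2) + 4*3**(1/4)/1215 + 2**(1/4)*uppergamma(1/4, 1) + 4*2**(3/4)/3
F(4/3) = -2*2**(1/3)*uppergamma(4/3, 3/2) + 3**(1/3)/72 + 2*2**(1/3)*uppergamma(4/3, 1) + 12*2**(5/6)/11
F(2/3) = -2**(2/3)*uppergamma(2/3, 3/2) + 3**(2/3)/270 + 2**(2/3)*uppergamma(2/3, 1) + 12*2**(1/6)/7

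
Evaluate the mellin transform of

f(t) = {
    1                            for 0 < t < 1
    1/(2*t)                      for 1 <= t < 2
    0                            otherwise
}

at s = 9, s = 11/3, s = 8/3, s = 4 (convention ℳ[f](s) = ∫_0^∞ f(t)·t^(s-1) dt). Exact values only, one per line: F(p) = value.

peel off the shared t-power: t on [0, 1); 1/2 on [1, 2)
along the cuts 1, ℳ[f](s) splits into 2 integrals
∫ over [0, 1) of 1·t^(s-1) joins the sum
the [1, 2) slice contributes ∫ 1/(2*t)·t^(s-1) dt

F(9) = 2311/144
F(11/3) = 15/176 + 3*2**(2/3)/4
F(8/3) = 3/40 + 3*2**(2/3)/5
F(4) = 17/12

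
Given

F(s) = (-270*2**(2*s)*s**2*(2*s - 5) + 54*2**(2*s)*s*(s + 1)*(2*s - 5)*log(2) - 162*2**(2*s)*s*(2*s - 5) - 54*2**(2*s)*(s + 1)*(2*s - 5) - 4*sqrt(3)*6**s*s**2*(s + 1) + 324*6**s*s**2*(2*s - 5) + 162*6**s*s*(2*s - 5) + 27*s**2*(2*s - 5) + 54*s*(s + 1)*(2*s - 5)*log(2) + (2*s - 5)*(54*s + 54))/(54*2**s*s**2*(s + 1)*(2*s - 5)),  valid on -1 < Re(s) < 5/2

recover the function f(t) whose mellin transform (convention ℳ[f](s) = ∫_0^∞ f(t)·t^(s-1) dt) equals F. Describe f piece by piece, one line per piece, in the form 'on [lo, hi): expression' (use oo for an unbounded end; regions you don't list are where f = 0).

breakpoints 1/2, 2, 3: one integral from each of the 4 segments
∫ t·t^(s-1) over [0, 1/2)
piece [1/2, 2): integrate log(t) against the kernel
between 2 and 3 the integrand is (t + 3)·t^(s-1)
between 3 and ∞ the integrand is t**(-5/2)·t^(s-1)

on [0, 1/2): t
on [1/2, 2): log(t)
on [2, 3): t + 3
on [3, oo): t**(-5/2)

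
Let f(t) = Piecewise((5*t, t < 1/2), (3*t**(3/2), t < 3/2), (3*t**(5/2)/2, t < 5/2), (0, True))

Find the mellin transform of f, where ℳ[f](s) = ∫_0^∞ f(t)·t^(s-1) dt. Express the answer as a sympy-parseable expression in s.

cuts at 1/2, 3/2: linearity sums the 3 kernel integrals
on [0, 1/2) integrate f = 5*t against the kernel
segment 1/2 to 3/2 holds 3*t**(3/2); add its integral
over [3/2, 5/2), the kernel integral of 3*t**(5/2)/2 enters the sum

(-6*2**(-s - 3/2)*(s + 1)*(2*s + 5) + 5*2**(-s - 1)*(2*s + 3)*(2*s + 5) + 6*(3/2)**(s + 3/2)*(s + 1)*(2*s + 5) - 3*(3/2)**(s + 5/2)*(s + 1)*(2*s + 3) + 3*(5/2)**(s + 5/2)*(s + 1)*(2*s + 3))/((s + 1)*(2*s + 3)*(2*s + 5))
  Re(s) > -1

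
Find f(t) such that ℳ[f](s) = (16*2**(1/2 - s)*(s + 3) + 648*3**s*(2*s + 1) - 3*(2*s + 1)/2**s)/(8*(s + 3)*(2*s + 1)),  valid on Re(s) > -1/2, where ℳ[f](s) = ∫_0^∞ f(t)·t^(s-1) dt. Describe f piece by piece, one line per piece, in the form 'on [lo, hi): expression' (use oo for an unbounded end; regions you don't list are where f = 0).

linearity at 1/2 turns ℳ[f](s) into 2 summed integrals
∫ over [0, 1/2) of 2*sqrt(t)·t^(s-1) joins the sum
on [1/2, 3): add ∫ 3*t**3·t^(s-1) dt

on [0, 1/2): 2*sqrt(t)
on [1/2, 3): 3*t**3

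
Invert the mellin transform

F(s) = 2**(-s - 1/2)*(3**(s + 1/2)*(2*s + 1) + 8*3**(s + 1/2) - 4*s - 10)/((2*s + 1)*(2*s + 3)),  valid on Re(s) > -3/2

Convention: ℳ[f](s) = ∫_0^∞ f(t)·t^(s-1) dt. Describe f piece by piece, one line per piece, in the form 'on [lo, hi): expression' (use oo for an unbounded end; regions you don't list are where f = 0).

on [0, 1/2): t**(3/2)
on [1/2, 3/2): sqrt(t)*(2 - t)

remove the shared t-power first: t on [0, 1/2); 2 - t on [1/2, 3/2)
split f at 1/2: ℳ[f](s) collects 2 kernel integrals
segment [0, 1/2) carries t**(3/2); integrate it
over [1/2, 3/2), the kernel integral of sqrt(t)*(2 - t) enters the sum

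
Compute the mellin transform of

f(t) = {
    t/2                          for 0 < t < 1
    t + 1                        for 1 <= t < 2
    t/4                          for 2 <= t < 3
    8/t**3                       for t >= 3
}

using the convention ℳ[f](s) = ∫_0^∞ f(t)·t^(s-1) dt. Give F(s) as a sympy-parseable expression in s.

(270*2**s*s**2 - 702*2**s*s - 324*2**s + 49*3**s*s**2 - 275*3**s*s - 162*s**2 + 378*s + 324)/(108*s*(s**2 - 2*s - 3))
  -1 < Re(s) < 3

strip the common scale on t: t on [0, 1/2); 2*t + 1 on [1/2, 1); t/2 on [1, 3/2); …
linearity at 1, 2, 3 turns ℳ[f](s) into 4 summed integrals
segment 0 to 1 holds t/2; add its integral
∫ (t + 1)·t^(s-1) over [1, 2)
segment [2, 3) carries t/4; integrate it
∫ over [3, ∞) of 8/t**3·t^(s-1) joins the sum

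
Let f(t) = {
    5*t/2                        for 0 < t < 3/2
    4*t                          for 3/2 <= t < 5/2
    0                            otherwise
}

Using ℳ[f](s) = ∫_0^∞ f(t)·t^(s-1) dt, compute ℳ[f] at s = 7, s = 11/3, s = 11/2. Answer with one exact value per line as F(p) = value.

the 2 pieces separated at 3/2 each add one integral
segment [0, 3/2) carries 5*t/2; integrate it
on [3/2, 5/2) integrate f = 4*t against the kernel

F(7) = 3105317/4096
F(11/3) = 3*2**(1/3)*(-243*3**(2/3) + 5000*5**(2/3))/896
F(11/2) = -2187*sqrt(6)/1664 + 15625*sqrt(10)/208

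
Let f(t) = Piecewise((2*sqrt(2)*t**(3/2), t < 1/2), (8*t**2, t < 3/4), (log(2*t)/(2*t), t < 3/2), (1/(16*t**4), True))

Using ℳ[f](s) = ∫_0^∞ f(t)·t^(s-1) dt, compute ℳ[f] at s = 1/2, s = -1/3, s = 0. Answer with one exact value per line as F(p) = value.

strip the common scale on t: t**(3/2) on [0, 1); 2*t**2 on [1, 3/2); log(t)/t on [3/2, 3); …
summing 4 kernel integrals split by 1/2, 3/4, 3/2 yields ℳ[f](s)
segment 0 to 1/2 holds 2*sqrt(2)*t**(3/2); add its integral
piece [1/2, 3/4): integrate 8*t**2 against the kernel
segment 3/4 to 3/2 holds log(2*t)/(2*t); add its integral
for t in [3/2, ∞): the term is ∫ 1/(16*t**4)·t^(s-1)

F(1/2) = -377*sqrt(6)/567 - sqrt(6)*log(3)/3 - 2*sqrt(3)*log(2)/3 - 3*sqrt(2)/20 + 2*sqrt(3)*log(3)/3 + 67*sqrt(3)/30
F(-1/3) = -12*2**(1/3)/35 - 6**(2/3)*log(2)/6 - 18**(1/3)*log(3)/12 - 1037*18**(1/3)/16848 + 6**(2/3)*log(3)/6 + 41*6**(2/3)/40
F(0) = log(6**(1/3)/2) + 365/162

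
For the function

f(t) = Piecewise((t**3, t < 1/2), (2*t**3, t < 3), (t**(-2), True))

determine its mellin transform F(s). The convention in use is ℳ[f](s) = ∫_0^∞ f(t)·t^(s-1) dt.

remove the shared t-power first: t on [0, 1/2); 2*t on [1/2, 3); t**(-4) on [3, ∞)
f breaks at 1/2, 3 into 3 integrals to sum
over [0, 1/2), the kernel integral of t**3 enters the sum
piece [1/2, 3): integrate 2*t**3 against the kernel
segment 3 to ∞ holds t**(-2); add its integral

(3880*6**s*s - 7800*6**s - 9*s + 18)/(72*2**s*(s**2 + s - 6))
  -3 < Re(s) < 2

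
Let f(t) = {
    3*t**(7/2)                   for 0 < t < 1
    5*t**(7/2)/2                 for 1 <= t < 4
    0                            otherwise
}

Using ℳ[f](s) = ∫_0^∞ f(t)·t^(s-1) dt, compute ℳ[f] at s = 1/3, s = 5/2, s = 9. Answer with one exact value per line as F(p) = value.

F(1/3) = 3/23 + 1920*2**(2/3)/23
F(5/2) = 6827/4
F(9) = 167772161/25

summing 2 kernel integrals split by 1 yields ℳ[f](s)
piece [0, 1): integrate 3*t**(7/2) against the kernel
∫ 5*t**(7/2)/2·t^(s-1) over [1, 4)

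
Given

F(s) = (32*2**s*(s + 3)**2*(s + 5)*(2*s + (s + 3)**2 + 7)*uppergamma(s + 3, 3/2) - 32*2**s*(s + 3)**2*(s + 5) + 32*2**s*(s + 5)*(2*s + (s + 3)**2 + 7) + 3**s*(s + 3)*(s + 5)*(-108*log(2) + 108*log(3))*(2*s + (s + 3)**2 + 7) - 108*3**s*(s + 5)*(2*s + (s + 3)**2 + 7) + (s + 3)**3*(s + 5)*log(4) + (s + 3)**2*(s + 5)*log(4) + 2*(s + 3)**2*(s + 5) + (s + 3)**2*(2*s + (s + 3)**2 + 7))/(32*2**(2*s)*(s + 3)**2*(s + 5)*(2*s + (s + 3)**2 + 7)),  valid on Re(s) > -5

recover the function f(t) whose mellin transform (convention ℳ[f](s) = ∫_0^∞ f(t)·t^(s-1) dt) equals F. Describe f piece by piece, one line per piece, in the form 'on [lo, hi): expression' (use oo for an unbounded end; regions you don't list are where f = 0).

on [0, 1/4): 32*t**5
on [1/4, 1/2): 16*t**4*log(2*t)
on [1/2, 3/4): 8*t**3*log(2*t)
on [3/4, oo): 8*t**3*exp(-2*t)

remove the common scale on t first: t**5 on [0, 1/2); t**4*log(t) on [1/2, 1); t**3*log(t) on [1, 3/2); …
invert the shared t-power to get t**3 on [0, 1/2); t**2*log(t) on [1/2, 1); t*log(t) on [1, 3/2); …
invert the shared t-power to get t**2 on [0, 1/2); t*log(t) on [1/2, 1); log(t) on [1, 3/2); …
along the cuts 1/4, 1/2, 3/4, ℳ[f](s) splits into 4 integrals
∫ 32*t**5·t^(s-1) over [0, 1/4)
the [1/4, 1/2) slice contributes ∫ 16*t**4*log(2*t)·t^(s-1) dt
segment [1/2, 3/4) carries 8*t**3*log(2*t); integrate it
between 3/4 and ∞ the integrand is 8*t**3*exp(-2*t)·t^(s-1)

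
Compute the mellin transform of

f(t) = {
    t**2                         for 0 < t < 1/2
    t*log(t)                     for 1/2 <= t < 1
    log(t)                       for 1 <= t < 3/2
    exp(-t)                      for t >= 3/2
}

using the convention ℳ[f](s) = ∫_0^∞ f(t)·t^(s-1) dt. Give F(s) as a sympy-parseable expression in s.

(4*2**s*s**2*(s + 2)*(s**2 + 2*s + 1)*uppergamma(s, 3/2) - 4*2**s*s**2*(s + 2) + 4*2**s*(s + 2)*(s**2 + 2*s + 1) + 3**s*s*(s + 2)*(-4*log(2) + 4*log(3))*(s**2 + 2*s + 1) - 4*3**s*(s + 2)*(s**2 + 2*s + 1) + s**3*(s + 2)*log(4) + s**2*(s + 2)*log(4) + 2*s**2*(s + 2) + s**2*(s**2 + 2*s + 1))/(4*2**s*s**2*(s + 2)*(s**2 + 2*s + 1))
  Re(s) > -2

the 4 pieces separated at 1/2, 1, 3/2 each add one integral
between 0 and 1/2 the integrand is t**2·t^(s-1)
over [1/2, 1), the kernel integral of t*log(t) enters the sum
piece [1, 3/2): integrate log(t) against the kernel
over [3/2, ∞), the kernel integral of exp(-t) enters the sum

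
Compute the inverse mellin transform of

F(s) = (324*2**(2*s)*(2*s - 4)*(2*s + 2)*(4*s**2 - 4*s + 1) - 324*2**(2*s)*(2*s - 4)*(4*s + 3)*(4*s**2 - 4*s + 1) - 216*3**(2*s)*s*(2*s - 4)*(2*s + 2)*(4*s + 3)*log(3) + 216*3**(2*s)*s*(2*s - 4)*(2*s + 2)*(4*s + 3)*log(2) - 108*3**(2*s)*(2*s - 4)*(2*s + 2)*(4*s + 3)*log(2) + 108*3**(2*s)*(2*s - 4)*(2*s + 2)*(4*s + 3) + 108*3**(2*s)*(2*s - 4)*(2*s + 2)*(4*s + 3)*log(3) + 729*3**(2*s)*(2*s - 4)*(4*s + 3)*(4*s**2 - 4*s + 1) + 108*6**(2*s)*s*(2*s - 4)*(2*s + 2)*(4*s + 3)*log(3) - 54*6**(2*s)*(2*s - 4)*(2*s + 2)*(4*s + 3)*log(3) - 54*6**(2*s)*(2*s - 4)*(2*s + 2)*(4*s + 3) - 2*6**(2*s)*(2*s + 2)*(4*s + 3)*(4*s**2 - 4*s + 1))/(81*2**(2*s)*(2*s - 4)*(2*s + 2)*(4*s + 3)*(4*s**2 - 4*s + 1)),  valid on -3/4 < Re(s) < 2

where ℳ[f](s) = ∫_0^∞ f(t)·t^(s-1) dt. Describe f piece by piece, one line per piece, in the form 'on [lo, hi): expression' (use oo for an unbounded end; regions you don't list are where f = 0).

back out the power substitution: t**(3/2) on [0, 1); 2*t**2 on [1, 3/2); log(t)/t on [3/2, 3); …
treat the 4 regions marked off by 1, 9/4, 9 separately and sum
the [0, 1) slice contributes ∫ t**(3/4)·t^(s-1) dt
∫ 2*t·t^(s-1) over [1, 9/4)
[9/4, 9) adds the kernel integral of log(sqrt(t))/sqrt(t)
∫ t**(-2)·t^(s-1) over [9, ∞)

on [0, 1): t**(3/4)
on [1, 9/4): 2*t
on [9/4, 9): log(sqrt(t))/sqrt(t)
on [9, oo): t**(-2)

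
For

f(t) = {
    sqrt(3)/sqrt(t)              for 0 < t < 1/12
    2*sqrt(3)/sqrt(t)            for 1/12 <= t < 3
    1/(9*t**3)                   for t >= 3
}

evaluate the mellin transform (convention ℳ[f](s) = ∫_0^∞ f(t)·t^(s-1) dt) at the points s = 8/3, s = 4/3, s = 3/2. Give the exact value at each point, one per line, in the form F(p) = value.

F(8/3) = 2**(2/3)*3**(1/3)*(-3 + 7880*6**(1/3))/1872
F(4/3) = -18**(1/3)/10 + 973*3**(1/3)/135
F(3/2) = 5759*sqrt(3)/972

peel off the shared t-power: sqrt(3)*sqrt(t) on [0, 1/12); 2*sqrt(3)*sqrt(t) on [1/12, 3); 1/(9*t**2) on [3, ∞)
undo the common scale on t: sqrt(t) on [0, 1/4); 2*sqrt(t) on [1/4, 9); t**(-2) on [9, ∞)
reversing the power substitution: t on [0, 1/2); 2*t on [1/2, 3); t**(-4) on [3, ∞)
linearity at 1/12, 3 turns ℳ[f](s) into 3 summed integrals
the [0, 1/12) slice contributes ∫ sqrt(3)/sqrt(t)·t^(s-1) dt
[1/12, 3) adds the kernel integral of 2*sqrt(3)/sqrt(t)
segment 3 to ∞ holds 1/(9*t**3); add its integral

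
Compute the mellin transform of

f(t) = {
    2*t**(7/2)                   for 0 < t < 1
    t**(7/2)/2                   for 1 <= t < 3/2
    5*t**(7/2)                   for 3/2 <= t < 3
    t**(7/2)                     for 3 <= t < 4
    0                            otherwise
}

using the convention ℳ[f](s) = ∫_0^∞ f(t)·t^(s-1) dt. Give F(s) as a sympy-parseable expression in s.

(8*3**(s + 7/2) - 9*(3/2)**(s + 7/2) + 2*4**(s + 7/2) + 3)/(2*s + 7)
  Re(s) > -7/2

summing 4 kernel integrals split by 1, 3/2, 3 yields ℳ[f](s)
segment [0, 1) carries 2*t**(7/2); integrate it
piece [1, 3/2): integrate t**(7/2)/2 against the kernel
piece [3/2, 3): integrate 5*t**(7/2) against the kernel
the [3, 4) slice contributes ∫ t**(7/2)·t^(s-1) dt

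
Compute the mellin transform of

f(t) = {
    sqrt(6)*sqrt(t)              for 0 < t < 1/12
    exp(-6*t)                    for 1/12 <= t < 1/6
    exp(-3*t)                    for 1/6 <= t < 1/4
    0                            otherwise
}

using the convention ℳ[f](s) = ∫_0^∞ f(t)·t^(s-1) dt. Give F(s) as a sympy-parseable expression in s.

invert the common scale on t to get sqrt(2)*sqrt(t) on [0, 1/4); exp(-2*t) on [1/4, 1/2); exp(-t) on [1/2, 3/4)
strip the common scale on t: sqrt(t) on [0, 1/2); exp(-t) on [1/2, 1); exp(-t/2) on [1, 3/2)
treat the 3 regions marked off by 1/12, 1/6 separately and sum
segment 0 to 1/12 holds sqrt(6)*sqrt(t); add its integral
[1/12, 1/6) adds the kernel integral of exp(-6*t)
piece [1/6, 1/4): integrate exp(-3*t) against the kernel

(2**s*(2*s + 1)*uppergamma(s, 1/2) - 2**s*(2*s + 1)*uppergamma(s, 1) + 4**s*(2*s + 1)*uppergamma(s, 1/2) - 4**s*(2*s + 1)*uppergamma(s, 3/4) + sqrt(2))/(12**s*(2*s + 1))
  Re(s) > -1/2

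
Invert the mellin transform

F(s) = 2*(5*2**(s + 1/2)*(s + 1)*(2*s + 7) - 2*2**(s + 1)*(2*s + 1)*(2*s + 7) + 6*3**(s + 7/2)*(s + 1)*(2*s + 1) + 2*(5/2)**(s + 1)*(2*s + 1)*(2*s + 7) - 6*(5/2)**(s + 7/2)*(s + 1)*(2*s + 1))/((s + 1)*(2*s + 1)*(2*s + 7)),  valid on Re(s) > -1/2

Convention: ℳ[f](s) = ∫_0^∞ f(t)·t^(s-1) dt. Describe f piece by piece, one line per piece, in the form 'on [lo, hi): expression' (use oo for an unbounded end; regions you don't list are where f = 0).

on [0, 2): 5*sqrt(t)
on [2, 5/2): 4*t
on [5/2, 3): 6*t**(7/2)

integrate the 3 segments split at 2, 5/2, then add the results
on [0, 2) integrate f = 5*sqrt(t) against the kernel
piece [2, 5/2): integrate 4*t against the kernel
for t in [5/2, 3): the term is ∫ 6*t**(7/2)·t^(s-1)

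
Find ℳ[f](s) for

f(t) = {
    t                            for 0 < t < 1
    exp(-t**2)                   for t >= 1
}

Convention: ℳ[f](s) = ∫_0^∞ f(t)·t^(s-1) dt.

((s + 1)*uppergamma(s/2, 1) + 2)/(2*(s + 1))
  Re(s) > -1

invert the power substitution to get sqrt(t) on [0, 1); exp(-t) on [1, ∞)
breakpoints 1: one integral from each of the 2 segments
∫ over [0, 1) of t·t^(s-1) joins the sum
segment [1, ∞) carries exp(-t**2); integrate it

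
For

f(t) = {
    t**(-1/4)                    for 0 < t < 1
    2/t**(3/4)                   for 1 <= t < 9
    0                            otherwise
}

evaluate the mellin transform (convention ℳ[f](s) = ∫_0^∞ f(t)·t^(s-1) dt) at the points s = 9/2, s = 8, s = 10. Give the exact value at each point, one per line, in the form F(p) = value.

F(9/2) = -76/255 + 5832*sqrt(3)/5
F(8) = -132/899 + 38263752*sqrt(3)/29
F(10) = -164/1443 + 3099363912*sqrt(3)/37

remove the shared t-power first: t**(3/4) on [0, 1); 2*t**(1/4) on [1, 9)
undo the power substitution: t**(3/2) on [0, 1); 2*sqrt(t) on [1, 3)
integrate the 2 segments split at 1, then add the results
the [0, 1) slice contributes ∫ t**(-1/4)·t^(s-1) dt
over [1, 9), the kernel integral of 2/t**(3/4) enters the sum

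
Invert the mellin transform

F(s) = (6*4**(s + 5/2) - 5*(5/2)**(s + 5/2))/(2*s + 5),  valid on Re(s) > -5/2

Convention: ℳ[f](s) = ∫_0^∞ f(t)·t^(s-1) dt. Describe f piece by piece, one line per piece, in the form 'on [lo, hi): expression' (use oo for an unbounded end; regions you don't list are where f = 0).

linearity at 5/2 turns ℳ[f](s) into 2 summed integrals
segment [0, 5/2) carries t**(5/2)/2; integrate it
[5/2, 4) adds the kernel integral of 3*t**(5/2)

on [0, 5/2): t**(5/2)/2
on [5/2, 4): 3*t**(5/2)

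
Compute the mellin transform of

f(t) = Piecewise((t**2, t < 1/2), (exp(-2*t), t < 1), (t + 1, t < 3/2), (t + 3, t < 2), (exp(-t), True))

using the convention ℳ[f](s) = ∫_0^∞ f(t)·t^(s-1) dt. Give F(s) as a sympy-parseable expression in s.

(20*2**(2*s)*s*(s + 2) + 12*2**(2*s)*(s + 2) + 4*2**s*s*(s + 1)*(s + 2)*uppergamma(s, 2) - 8*2**s*s*(s + 2) - 4*2**s*(s + 2) - 8*3**s*s*(s + 2) - 8*3**s*(s + 2) + 4*s*(s + 1)*(s + 2)*uppergamma(s, 1) - 4*s*(s + 1)*(s + 2)*uppergamma(s, 2) + s*(s + 1))/(4*2**s*s*(s + 1)*(s + 2))
  Re(s) > -2

treat the 5 regions marked off by 1/2, 1, 3/2, 2 separately and sum
segment 0 to 1/2 holds t**2; add its integral
segment 1/2 to 1 holds exp(-2*t); add its integral
on [1, 3/2) integrate f = (t + 1) against the kernel
piece [3/2, 2): integrate (t + 3) against the kernel
on [2, ∞) integrate f = exp(-t) against the kernel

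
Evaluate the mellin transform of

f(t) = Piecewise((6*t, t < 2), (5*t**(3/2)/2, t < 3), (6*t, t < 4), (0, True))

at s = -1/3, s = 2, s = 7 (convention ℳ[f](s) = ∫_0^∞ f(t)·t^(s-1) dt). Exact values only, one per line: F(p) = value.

F(-1/3) = -9*3**(2/3) - 30*2**(1/6)/7 + 45*3**(1/6)/7 + 9*2**(2/3) + 18*2**(1/3)
F(2) = -40*sqrt(2)/7 + 135*sqrt(3)/7 + 90
F(7) = -1280*sqrt(2)/17 + 32805*sqrt(3)/17 + 177693/4

decompose at 2, 3; ℳ[f](s) sums the 3 pieces' integrals
∫ over [0, 2) of 6*t·t^(s-1) joins the sum
[2, 3) adds the kernel integral of 5*t**(3/2)/2
∫ 6*t·t^(s-1) over [3, 4)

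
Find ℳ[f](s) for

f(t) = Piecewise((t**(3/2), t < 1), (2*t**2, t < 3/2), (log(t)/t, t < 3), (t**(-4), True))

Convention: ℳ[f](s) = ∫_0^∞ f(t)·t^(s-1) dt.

cuts at 1, 3/2, 3: linearity sums the 4 kernel integrals
[0, 1) adds the kernel integral of t**(3/2)
for t in [1, 3/2): the term is ∫ 2*t**2·t^(s-1)
for t in [3/2, 3): the term is ∫ log(t)/t·t^(s-1)
piece [3, ∞): integrate t**(-4) against the kernel

(324*2**s*(s - 4)*(s + 2)*(s**2 - 2*s + 1) - 324*2**s*(s - 4)*(2*s + 3)*(s**2 - 2*s + 1) - 108*3**s*s*(s - 4)*(s + 2)*(2*s + 3)*log(3) + 108*3**s*s*(s - 4)*(s + 2)*(2*s + 3)*log(2) - 108*3**s*(s - 4)*(s + 2)*(2*s + 3)*log(2) + 108*3**s*(s - 4)*(s + 2)*(2*s + 3) + 108*3**s*(s - 4)*(s + 2)*(2*s + 3)*log(3) + 729*3**s*(s - 4)*(2*s + 3)*(s**2 - 2*s + 1) + 54*6**s*s*(s - 4)*(s + 2)*(2*s + 3)*log(3) - 54*6**s*(s - 4)*(s + 2)*(2*s + 3)*log(3) - 54*6**s*(s - 4)*(s + 2)*(2*s + 3) - 2*6**s*(s + 2)*(2*s + 3)*(s**2 - 2*s + 1))/(162*2**s*(s - 4)*(s + 2)*(2*s + 3)*(s**2 - 2*s + 1))
  -3/2 < Re(s) < 4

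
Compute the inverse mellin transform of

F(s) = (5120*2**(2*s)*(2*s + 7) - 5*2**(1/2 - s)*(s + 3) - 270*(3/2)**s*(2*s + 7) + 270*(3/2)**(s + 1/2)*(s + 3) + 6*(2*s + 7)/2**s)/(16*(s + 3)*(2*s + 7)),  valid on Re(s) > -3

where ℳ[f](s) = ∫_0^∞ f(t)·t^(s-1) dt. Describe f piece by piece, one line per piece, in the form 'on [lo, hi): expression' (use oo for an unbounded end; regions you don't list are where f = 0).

along the cuts 1/2, 3/2, ℳ[f](s) splits into 3 integrals
segment [0, 1/2) carries 3*t**3; integrate it
segment 1/2 to 3/2 holds 5*t**(7/2)/2; add its integral
piece [3/2, 4): integrate 5*t**3 against the kernel

on [0, 1/2): 3*t**3
on [1/2, 3/2): 5*t**(7/2)/2
on [3/2, 4): 5*t**3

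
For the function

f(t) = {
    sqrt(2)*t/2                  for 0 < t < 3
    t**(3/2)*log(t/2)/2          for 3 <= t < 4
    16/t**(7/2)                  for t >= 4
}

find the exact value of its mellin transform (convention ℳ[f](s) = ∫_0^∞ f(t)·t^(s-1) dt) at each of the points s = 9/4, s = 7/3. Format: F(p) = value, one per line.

back out the shared t-power: sqrt(2)*sqrt(t)/2 on [0, 3); t*log(t/2)/2 on [3, 4); 16/t**4 on [4, ∞)
invert the common scale on t to get sqrt(t) on [0, 3/2); t*log(t) on [3/2, 2); t**(-4) on [2, ∞)
slice at 3, 4, transform all 3 pieces, and sum them
for t in [0, 3): the term is ∫ sqrt(2)*t/2·t^(s-1)
∫ t**(3/2)*log(t/2)/2·t^(s-1) over [3, 4)
piece [4, ∞): integrate 16/t**(7/2) against the kernel

F(9/4) = -18*3**(3/4)*log(3)/5 - 664*sqrt(2)/225 + 24*3**(3/4)/25 + 18*3**(3/4)*log(2)/5 + 54*sqrt(2)*3**(1/4)/13 + 256*sqrt(2)*log(2)/15
F(7/3) = -81*3**(5/6)*log(3)/23 - 9780*2**(2/3)/3703 + 486*3**(5/6)/529 + 81*3**(5/6)*log(2)/23 + 81*sqrt(2)*3**(1/3)/20 + 384*2**(2/3)*log(2)/23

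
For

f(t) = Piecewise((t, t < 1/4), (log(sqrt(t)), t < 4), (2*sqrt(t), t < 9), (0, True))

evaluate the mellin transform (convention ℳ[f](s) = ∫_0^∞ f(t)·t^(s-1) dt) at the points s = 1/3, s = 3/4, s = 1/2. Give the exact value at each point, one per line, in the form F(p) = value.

F(1/3) = 3*2**(1/3)*(-496*2**(1/3) + 125 + log(2**(80 + 160*2**(1/3))) + 192*6**(2/3))/160
F(3/4) = sqrt(2)*(-9979 + 3780*log(2) + 9072*sqrt(6))/1260
F(1/2) = 5*log(2) + 85/12

undo the power substitution: t**2 on [0, 1/2); log(t) on [1/2, 2); 2*t on [2, 3)
summing 3 kernel integrals split by 1/4, 4 yields ℳ[f](s)
on [0, 1/4) integrate f = t against the kernel
piece [1/4, 4): integrate log(sqrt(t)) against the kernel
on [4, 9): add ∫ 2*sqrt(t)·t^(s-1) dt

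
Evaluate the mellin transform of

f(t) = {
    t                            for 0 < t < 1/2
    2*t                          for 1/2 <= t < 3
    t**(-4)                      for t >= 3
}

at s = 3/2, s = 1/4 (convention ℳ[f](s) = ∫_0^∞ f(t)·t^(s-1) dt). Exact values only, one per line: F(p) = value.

summing 3 kernel integrals split by 1/2, 3 yields ℳ[f](s)
on [0, 1/2): add ∫ t·t^(s-1) dt
[1/2, 3) adds the kernel integral of 2*t
for t in [3, ∞): the term is ∫ t**(-4)·t^(s-1)

F(3/2) = sqrt(2)*(-27 + 1948*sqrt(6))/540
F(1/4) = 2**(3/4)*(-243 + 2918*6**(1/4))/1215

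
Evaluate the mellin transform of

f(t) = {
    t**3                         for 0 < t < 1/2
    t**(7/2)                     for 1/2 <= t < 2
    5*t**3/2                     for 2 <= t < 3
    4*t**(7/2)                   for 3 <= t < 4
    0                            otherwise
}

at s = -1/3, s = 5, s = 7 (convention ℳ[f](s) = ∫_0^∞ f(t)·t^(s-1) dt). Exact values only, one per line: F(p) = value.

breakpoints 1/2, 2, 3: one integral from each of the 4 segments
over [0, 1/2), the kernel integral of t**3 enters the sum
∫ t**(7/2)·t^(s-1) over [1/2, 2)
on [2, 3) integrate f = 5*t**3/2 against the kernel
for t in [3, 4): the term is ∫ 4*t**(7/2)·t^(s-1)

F(-1/3) = -648*3**(1/6)/19 - 15*2**(2/3)/4 - 3*2**(5/6)/152 + 48*2**(1/6)/19 + 135*3**(2/3)/16 + 98361*2**(1/3)/1216
F(5) = -52488*sqrt(3)/17 + 131071*sqrt(2)/4352 + 2216082065/34816
F(7) = -157464*sqrt(3)/7 + 299593*sqrt(2)/3072 + 174918115861/215040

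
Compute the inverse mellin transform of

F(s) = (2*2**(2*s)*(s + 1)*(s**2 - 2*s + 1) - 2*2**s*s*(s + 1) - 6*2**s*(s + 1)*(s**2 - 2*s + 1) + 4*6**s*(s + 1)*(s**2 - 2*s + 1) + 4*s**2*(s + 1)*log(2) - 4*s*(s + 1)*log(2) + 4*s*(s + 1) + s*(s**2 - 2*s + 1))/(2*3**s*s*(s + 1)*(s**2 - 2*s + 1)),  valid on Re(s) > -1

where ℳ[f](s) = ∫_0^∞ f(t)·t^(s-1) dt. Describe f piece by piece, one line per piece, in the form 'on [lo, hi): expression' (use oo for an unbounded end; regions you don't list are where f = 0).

invert the common scale on t to get t on [0, 1/2); log(t)/t on [1/2, 1); 3 on [1, 2); …
slice at 1/3, 2/3, 4/3, transform all 4 pieces, and sum them
between 0 and 1/3 the integrand is 3*t/2·t^(s-1)
segment 1/3 to 2/3 holds 2*log(3*t/2)/(3*t); add its integral
segment [2/3, 4/3) carries 3; integrate it
on [4/3, 2) integrate f = 2 against the kernel

on [0, 1/3): 3*t/2
on [1/3, 2/3): 2*log(3*t/2)/(3*t)
on [2/3, 4/3): 3
on [4/3, 2): 2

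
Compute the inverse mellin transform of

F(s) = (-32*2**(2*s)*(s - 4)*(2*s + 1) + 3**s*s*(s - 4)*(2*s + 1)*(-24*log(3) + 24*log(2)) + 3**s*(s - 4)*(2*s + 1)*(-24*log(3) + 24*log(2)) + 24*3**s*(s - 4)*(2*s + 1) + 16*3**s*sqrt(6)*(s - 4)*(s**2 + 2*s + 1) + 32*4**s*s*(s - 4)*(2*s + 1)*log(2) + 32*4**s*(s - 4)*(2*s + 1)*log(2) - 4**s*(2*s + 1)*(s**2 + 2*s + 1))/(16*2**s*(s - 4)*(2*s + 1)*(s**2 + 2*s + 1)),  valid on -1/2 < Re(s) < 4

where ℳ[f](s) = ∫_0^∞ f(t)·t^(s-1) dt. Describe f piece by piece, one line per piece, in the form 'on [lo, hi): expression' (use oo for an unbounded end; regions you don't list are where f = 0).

cuts at 3/2, 2: linearity sums the 3 kernel integrals
over [0, 3/2), the kernel integral of sqrt(t) enters the sum
[3/2, 2) adds the kernel integral of t*log(t)
segment [2, ∞) carries t**(-4); integrate it

on [0, 3/2): sqrt(t)
on [3/2, 2): t*log(t)
on [2, oo): t**(-4)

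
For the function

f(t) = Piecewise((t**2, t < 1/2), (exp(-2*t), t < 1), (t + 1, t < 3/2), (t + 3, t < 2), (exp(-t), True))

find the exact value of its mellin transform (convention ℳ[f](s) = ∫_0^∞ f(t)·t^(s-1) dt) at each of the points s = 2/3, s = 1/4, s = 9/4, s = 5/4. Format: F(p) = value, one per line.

breakpoints 1/2, 1, 3/2, 2: one integral from each of the 5 segments
piece [0, 1/2): integrate t**2 against the kernel
the [1/2, 1) slice contributes ∫ exp(-2*t)·t^(s-1) dt
over [1, 3/2), the kernel integral of (t + 1) enters the sum
for t in [3/2, 2): the term is ∫ (t + 3)·t^(s-1)
segment [2, ∞) carries exp(-t); integrate it

F(2/3) = 2**(1/3)*(-480*3**(2/3) - 336*2**(2/3) - 160*uppergamma(2/3, 2) + 15 + 160*2**(2/3)*uppergamma(2/3, 2) + 160*uppergamma(2/3, 1) + 1824*2**(1/3))/320
F(1/4) = 2**(3/4)*(-360*3**(1/4) - 216*2**(1/4) - 45*uppergamma(1/4, 2) + 45*2**(1/4)*uppergamma(1/4, 2) + 5 + 45*uppergamma(1/4, 1) + 612*sqrt(2))/90
F(9/4) = 2**(3/4)*(-15912*3**(1/4) - 5984*2**(1/4) - 1989*uppergamma(9/4, 2) + 117 + 1989*uppergamma(9/4, 1) + 7956*2**(1/4)*uppergamma(9/4, 2) + 62016*sqrt(2))/15912
F(5/4) = 2**(3/4)*(-2808*3**(1/4) - 1456*2**(1/4) - 585*uppergamma(5/4, 2) + 45 + 1170*2**(1/4)*uppergamma(5/4, 2) + 585*uppergamma(5/4, 1) + 7696*sqrt(2))/2340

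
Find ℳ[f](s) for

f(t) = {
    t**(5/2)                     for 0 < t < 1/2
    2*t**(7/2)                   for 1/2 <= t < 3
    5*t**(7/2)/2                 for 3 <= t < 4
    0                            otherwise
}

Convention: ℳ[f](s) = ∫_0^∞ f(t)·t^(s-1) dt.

(2560*2**(2*s)*s + 6400*2**(2*s) + 2**(1/2 - s) - 108*3**(s + 1/2)*s - 270*3**(s + 1/2))/(2*(4*s**2 + 24*s + 35))
  Re(s) > -5/2

decompose at 1/2, 3; ℳ[f](s) sums the 3 pieces' integrals
segment [0, 1/2) carries t**(5/2); integrate it
between 1/2 and 3 the integrand is 2*t**(7/2)·t^(s-1)
piece [3, 4): integrate 5*t**(7/2)/2 against the kernel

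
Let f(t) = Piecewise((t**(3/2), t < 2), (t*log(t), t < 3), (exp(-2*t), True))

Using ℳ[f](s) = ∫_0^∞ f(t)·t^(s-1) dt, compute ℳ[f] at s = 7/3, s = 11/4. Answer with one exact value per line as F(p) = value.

slice at 2, 3, transform all 3 pieces, and sum them
piece [0, 2): integrate t**(3/2) against the kernel
piece [2, 3): integrate t*log(t) against the kernel
on [3, ∞): add ∫ exp(-2*t)·t^(s-1) dt

F(7/3) = -243*3**(1/3)/100 - 12*2**(1/3)*log(2)/5 + 2**(2/3)*uppergamma(7/3, 6)/8 + 18*2**(1/3)/25 + 48*2**(5/6)/23 + 81*3**(1/3)*log(3)/10
F(11/4) = -48*3**(3/4)/25 - 32*2**(3/4)*log(2)/15 + 2**(1/4)*uppergamma(11/4, 6)/8 + 128*2**(3/4)/225 + 64*2**(1/4)/17 + 36*3**(3/4)*log(3)/5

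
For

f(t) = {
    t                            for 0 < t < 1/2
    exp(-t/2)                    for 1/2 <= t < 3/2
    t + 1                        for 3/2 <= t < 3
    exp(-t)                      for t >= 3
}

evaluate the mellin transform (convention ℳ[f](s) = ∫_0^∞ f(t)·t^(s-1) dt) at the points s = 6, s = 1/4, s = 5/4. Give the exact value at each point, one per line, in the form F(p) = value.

decompose at 1/2, 3/2, 3; ℳ[f](s) sums the 4 pieces' integrals
segment [0, 1/2) carries t; integrate it
for t in [1/2, 3/2): the term is ∫ exp(-t/2)·t^(s-1)
∫ over [3/2, 3) of (t + 1)·t^(s-1) joins the sum
[3, ∞) adds the kernel integral of exp(-t)

F(6) = -260103*exp(-3/4)/16 + 2208*exp(-3) + 384913/896 + 157781*exp(-1/4)/16
F(1/4) = -13*2**(3/4)*3**(1/4)/5 - 2**(1/4)*uppergamma(1/4, 3/4) + uppergamma(1/4, 3) + 2**(3/4)/5 + 2**(1/4)*uppergamma(1/4, 1/4) + 32*3**(1/4)/5
F(5/4) = 2**(3/4)*(-99*3**(1/4) - 90*sqrt(2)*uppergamma(5/4, 3/4) + 45*2**(1/4)*uppergamma(5/4, 3) + 5 + 90*sqrt(2)*uppergamma(5/4, 1/4) + 288*6**(1/4))/90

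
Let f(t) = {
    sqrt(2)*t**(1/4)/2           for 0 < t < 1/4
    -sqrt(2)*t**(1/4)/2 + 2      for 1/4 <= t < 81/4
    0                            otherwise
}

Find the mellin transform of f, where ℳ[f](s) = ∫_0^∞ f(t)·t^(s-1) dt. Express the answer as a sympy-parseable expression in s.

2**(1 - 2*s)*(81**s*s + 81**s - 2*s - 1)/(s*(4*s + 1))
  Re(s) > -1/4

reversing the power substitution: sqrt(2)*sqrt(t)/2 on [0, 1/2); -sqrt(2)*sqrt(t)/2 + 2 on [1/2, 9/2)
reversing the common scale on t: sqrt(t) on [0, 1/4); 2 - sqrt(t) on [1/4, 9/4)
strip the power substitution: t on [0, 1/2); 2 - t on [1/2, 3/2)
treat the 2 regions marked off by 1/4 separately and sum
∫ sqrt(2)*t**(1/4)/2·t^(s-1) over [0, 1/4)
∫ (-sqrt(2)*t**(1/4)/2 + 2)·t^(s-1) over [1/4, 81/4)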